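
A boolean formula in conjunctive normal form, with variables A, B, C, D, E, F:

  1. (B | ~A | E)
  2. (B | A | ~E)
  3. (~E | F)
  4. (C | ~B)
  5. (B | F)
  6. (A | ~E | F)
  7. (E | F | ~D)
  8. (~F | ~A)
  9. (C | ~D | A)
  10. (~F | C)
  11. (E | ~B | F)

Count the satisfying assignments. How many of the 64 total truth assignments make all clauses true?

6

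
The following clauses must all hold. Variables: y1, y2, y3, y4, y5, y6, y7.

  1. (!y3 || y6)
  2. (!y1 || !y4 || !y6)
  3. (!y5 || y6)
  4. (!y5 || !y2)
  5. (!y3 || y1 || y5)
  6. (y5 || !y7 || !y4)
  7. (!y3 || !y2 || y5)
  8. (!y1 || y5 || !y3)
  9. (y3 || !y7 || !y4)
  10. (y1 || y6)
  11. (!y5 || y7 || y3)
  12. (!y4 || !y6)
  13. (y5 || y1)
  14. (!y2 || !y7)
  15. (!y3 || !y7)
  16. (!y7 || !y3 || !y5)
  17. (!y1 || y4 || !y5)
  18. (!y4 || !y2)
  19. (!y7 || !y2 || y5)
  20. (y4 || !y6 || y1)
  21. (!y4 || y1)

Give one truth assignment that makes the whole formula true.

y1=T, y2=T, y3=F, y4=F, y5=F, y6=T, y7=F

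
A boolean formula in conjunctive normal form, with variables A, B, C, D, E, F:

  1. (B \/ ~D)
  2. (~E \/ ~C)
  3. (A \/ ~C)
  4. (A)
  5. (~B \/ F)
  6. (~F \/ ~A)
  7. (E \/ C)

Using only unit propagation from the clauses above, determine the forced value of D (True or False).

False

Unit clause (A) sets A = True.
In (~A \/ ~F), ~A is now false; ~F must hold, so F = False.
(~B \/ F): since F = False, the clause reduces to (~B). B = False.
From (B \/ ~D) and B = False: D = False.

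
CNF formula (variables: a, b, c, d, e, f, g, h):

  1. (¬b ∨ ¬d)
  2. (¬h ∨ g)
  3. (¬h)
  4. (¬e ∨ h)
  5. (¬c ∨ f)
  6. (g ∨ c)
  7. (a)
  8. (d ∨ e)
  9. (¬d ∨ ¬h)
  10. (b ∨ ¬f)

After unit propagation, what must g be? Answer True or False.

True

Unit clause (¬h) sets h = False.
From (¬e ∨ h) and h = False: e = False.
(a) is a unit clause: a = True.
(e ∨ d): since e = False, the clause reduces to (d). d = True.
(¬d ∨ ¬b) with d = True leaves only ¬b, so b = False.
From (b ∨ ¬f) and b = False: f = False.
From (f ∨ ¬c) and f = False: c = False.
(c ∨ g) with c = False leaves only g, so g = True.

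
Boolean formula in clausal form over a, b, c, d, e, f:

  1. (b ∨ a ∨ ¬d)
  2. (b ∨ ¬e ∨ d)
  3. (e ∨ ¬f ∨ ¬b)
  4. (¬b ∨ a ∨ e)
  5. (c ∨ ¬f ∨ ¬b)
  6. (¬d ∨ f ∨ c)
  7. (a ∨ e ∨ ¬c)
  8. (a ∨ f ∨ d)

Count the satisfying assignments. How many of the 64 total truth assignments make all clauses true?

Case analysis on b and a:
  b=1, a=1: 8 of the 16 assignments to (c,d,e,f) work.
  b=1, a=0: remaining (c,d,e,f) ∈ {(1,0,1,1); (1,1,1,0); (1,1,1,1)} — 3.
  b=0, a=1: 10 of the 16 assignments to (c,d,e,f) work.
  b=0, a=0: remaining (c,d,e,f) ∈ {(0,0,0,1)} — 1.
Total: 8 + 3 + 10 + 1 = 22.

22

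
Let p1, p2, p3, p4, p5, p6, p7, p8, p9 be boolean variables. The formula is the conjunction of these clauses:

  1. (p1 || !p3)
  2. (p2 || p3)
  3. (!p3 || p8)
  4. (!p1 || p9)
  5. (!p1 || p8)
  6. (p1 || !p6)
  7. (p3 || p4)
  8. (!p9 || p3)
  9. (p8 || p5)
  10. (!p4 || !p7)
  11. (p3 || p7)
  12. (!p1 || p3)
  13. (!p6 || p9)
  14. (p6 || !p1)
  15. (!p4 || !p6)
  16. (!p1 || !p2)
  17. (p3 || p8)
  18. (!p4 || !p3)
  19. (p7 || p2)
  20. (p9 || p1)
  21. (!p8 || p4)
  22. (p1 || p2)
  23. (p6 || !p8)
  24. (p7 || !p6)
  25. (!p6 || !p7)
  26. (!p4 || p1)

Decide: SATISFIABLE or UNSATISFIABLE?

UNSATISFIABLE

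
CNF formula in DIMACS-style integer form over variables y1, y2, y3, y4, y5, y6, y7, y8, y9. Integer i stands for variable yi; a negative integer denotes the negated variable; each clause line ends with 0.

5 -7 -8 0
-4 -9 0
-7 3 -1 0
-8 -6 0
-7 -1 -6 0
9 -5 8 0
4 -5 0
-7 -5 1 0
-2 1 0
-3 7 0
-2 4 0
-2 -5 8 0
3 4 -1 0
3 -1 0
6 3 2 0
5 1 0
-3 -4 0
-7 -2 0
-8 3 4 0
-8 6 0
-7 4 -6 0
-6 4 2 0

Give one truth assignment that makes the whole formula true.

y1=True, y2=False, y3=True, y4=False, y5=False, y6=False, y7=True, y8=False, y9=True

Set y1 = True and propagate.
  then y3 is forced to True.
  then y7 is forced to True.
  then y6 is forced to False.
  then y4 is forced to False.
  then y5 is forced to False.
  then y8 is forced to False.
  then y2 is forced to False.
y9 is now unconstrained; take y9 = True.
Every clause has at least one true literal under this assignment.
Check each clause:
  1. (~y7 \/ y5 \/ ~y8) — ~y8 is true.
  2. (~y4 \/ ~y9) — ~y4 is true.
  3. (~y1 \/ y3 \/ ~y7) — y3 is true.
  4. (~y6 \/ ~y8) — ~y8 is true.
  5. (~y7 \/ ~y1 \/ ~y6) — ~y6 is true.
  6. (~y5 \/ y9 \/ y8) — y9 is true.
  7. (y4 \/ ~y5) — ~y5 is true.
  8. (y1 \/ ~y5 \/ ~y7) — y1 is true.
  9. (y1 \/ ~y2) — y1 is true.
  10. (y7 \/ ~y3) — y7 is true.
  11. (y4 \/ ~y2) — ~y2 is true.
  12. (~y2 \/ y8 \/ ~y5) — ~y5 is true.
  13. (y4 \/ y3 \/ ~y1) — y3 is true.
  14. (y3 \/ ~y1) — y3 is true.
  15. (y6 \/ y3 \/ y2) — y3 is true.
  16. (y1 \/ y5) — y1 is true.
  17. (~y4 \/ ~y3) — ~y4 is true.
  18. (~y2 \/ ~y7) — ~y2 is true.
  19. (y4 \/ ~y8 \/ y3) — ~y8 is true.
  20. (y6 \/ ~y8) — ~y8 is true.
  21. (~y7 \/ ~y6 \/ y4) — ~y6 is true.
  22. (~y6 \/ y2 \/ y4) — ~y6 is true.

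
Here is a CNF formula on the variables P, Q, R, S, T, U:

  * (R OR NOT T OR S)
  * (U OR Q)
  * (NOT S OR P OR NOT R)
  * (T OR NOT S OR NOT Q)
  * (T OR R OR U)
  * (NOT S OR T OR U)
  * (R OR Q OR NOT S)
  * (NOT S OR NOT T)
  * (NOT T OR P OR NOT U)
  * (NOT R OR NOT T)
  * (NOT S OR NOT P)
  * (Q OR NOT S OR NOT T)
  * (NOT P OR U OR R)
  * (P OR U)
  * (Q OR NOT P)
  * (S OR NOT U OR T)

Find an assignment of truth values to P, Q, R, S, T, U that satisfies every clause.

P=T  Q=T  R=T  S=F  T=F  U=F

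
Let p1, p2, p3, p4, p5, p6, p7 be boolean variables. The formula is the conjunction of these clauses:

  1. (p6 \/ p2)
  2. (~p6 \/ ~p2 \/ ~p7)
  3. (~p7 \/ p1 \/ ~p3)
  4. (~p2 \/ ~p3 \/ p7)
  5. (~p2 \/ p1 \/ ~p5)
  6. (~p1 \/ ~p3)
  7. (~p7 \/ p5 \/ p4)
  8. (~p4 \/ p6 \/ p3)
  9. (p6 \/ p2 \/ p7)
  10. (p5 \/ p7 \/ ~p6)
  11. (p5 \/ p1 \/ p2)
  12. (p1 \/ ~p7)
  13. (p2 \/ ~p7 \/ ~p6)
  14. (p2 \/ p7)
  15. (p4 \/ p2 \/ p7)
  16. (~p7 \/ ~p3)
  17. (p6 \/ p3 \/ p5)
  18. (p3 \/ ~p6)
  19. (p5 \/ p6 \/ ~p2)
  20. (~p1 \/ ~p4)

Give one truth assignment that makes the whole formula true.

Set p1 = True and propagate.
  then p3 is forced to False.
  then p6 is forced to False.
  then p2 is forced to True.
  then p4 is forced to False.
  then p5 is forced to True.
p7 is now unconstrained; take p7 = True.

p1=T, p2=T, p3=F, p4=F, p5=T, p6=F, p7=T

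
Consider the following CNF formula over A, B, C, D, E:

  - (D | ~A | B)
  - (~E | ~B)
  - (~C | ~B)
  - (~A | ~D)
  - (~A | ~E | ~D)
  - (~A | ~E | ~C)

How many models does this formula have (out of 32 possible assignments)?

Split on A, then B.
  A=1, B=1: remaining (C,D,E) ∈ {(0,0,0)} — 1.
  A=1, B=0: a clause becomes empty — 0.
  A=0, B=1: remaining (C,D,E) ∈ {(0,0,0); (0,1,0)} — 2.
  A=0, B=0: C, D, E free → 2^3 = 8.
Total: 1 + 0 + 2 + 8 = 11.

11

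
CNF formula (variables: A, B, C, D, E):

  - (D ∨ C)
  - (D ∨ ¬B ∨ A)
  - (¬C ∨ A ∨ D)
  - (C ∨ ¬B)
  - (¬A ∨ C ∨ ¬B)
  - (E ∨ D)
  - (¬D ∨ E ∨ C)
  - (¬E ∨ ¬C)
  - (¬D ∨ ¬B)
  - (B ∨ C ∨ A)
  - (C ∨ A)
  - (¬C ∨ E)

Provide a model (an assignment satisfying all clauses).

A = 1, B = 0, C = 0, D = 1, E = 1

Try A = True.
Try B = False.
Set C = False and propagate.
  then D is forced to True.
  then E is forced to True.
Every clause has at least one true literal under this assignment.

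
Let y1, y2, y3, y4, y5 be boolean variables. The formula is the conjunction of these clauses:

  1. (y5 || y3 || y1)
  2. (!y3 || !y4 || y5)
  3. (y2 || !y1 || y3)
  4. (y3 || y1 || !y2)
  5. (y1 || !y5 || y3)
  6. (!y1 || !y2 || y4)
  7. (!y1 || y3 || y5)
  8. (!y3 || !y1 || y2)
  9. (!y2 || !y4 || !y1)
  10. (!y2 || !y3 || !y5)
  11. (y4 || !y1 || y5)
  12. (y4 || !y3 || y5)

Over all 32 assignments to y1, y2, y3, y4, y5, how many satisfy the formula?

2

The models are:
  y1=F y2=F y3=T y4=F y5=T
  y1=F y2=F y3=T y4=T y5=T
Count: 2.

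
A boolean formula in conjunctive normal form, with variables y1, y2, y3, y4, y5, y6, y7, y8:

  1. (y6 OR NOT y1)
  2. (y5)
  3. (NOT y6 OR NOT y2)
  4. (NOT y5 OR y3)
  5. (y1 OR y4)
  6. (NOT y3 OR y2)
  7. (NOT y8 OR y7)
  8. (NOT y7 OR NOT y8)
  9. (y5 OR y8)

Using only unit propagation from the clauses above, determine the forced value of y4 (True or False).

True

(y5) stands alone — y5 = True.
(NOT y5 OR y3) with y5 = True leaves only y3, so y3 = True.
In (NOT y3 OR y2), NOT y3 is now false; y2 must hold, so y2 = True.
(NOT y2 OR NOT y6): since y2 = True, the clause reduces to (NOT y6). y6 = False.
In (NOT y1 OR y6), y6 is now false; NOT y1 must hold, so y1 = False.
From (y4 OR y1) and y1 = False: y4 = True.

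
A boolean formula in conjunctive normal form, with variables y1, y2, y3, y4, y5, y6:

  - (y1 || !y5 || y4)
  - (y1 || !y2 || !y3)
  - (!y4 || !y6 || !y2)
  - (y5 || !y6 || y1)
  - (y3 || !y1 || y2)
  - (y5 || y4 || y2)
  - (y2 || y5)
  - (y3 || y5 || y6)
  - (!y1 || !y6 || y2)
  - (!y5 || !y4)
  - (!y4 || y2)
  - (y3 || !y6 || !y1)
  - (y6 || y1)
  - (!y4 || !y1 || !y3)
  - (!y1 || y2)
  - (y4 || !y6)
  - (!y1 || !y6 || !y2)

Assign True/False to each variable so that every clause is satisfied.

Try y1 = True.
  then y2 is forced to True.
  then y6 is forced to False.
Try y3 = True.
  then y4 is forced to False.
y5 is now unconstrained; take y5 = False.
Every clause has at least one true literal under this assignment.

y1 = 1, y2 = 1, y3 = 1, y4 = 0, y5 = 0, y6 = 0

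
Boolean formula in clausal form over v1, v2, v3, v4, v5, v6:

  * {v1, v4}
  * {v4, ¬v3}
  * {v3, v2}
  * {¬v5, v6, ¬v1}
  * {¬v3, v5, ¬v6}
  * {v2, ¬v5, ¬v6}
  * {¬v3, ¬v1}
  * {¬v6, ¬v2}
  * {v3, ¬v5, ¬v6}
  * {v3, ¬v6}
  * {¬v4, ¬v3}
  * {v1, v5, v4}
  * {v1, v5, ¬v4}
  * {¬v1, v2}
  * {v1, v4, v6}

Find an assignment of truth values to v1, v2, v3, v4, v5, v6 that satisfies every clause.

v1=False, v2=True, v3=False, v4=True, v5=True, v6=False

Set v1 = False and propagate.
  then v4 is forced to True.
  then v3 is forced to False.
  then v2 is forced to True.
  then v6 is forced to False.
  then v5 is forced to True.
Every clause has at least one true literal under this assignment.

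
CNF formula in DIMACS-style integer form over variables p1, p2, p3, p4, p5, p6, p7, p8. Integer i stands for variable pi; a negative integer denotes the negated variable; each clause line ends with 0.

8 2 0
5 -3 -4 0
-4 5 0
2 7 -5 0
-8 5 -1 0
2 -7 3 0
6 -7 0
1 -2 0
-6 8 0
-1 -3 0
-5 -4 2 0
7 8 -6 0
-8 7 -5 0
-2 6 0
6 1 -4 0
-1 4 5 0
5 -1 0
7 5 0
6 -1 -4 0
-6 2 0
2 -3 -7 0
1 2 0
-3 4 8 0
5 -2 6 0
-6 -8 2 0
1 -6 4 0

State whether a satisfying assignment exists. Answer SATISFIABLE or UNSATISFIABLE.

SATISFIABLE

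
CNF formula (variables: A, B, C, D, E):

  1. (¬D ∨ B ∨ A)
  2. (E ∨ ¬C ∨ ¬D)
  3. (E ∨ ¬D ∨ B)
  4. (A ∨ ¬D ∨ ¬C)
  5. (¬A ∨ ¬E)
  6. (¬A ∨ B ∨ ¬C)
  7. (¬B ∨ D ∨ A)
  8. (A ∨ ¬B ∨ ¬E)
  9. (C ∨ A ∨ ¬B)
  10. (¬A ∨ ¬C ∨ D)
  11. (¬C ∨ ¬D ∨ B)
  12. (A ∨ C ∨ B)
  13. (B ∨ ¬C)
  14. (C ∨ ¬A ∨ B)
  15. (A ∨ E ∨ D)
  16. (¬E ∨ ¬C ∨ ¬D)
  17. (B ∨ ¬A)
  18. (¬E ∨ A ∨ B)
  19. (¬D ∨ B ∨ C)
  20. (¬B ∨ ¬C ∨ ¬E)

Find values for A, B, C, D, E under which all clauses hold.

A=True, B=True, C=False, D=False, E=False

Check each clause:
  1. (A ∨ ¬D ∨ B) — A is true.
  2. (¬C ∨ E ∨ ¬D) — ¬C is true.
  3. (¬D ∨ E ∨ B) — B is true.
  4. (¬D ∨ ¬C ∨ A) — A is true.
  5. (¬A ∨ ¬E) — ¬E is true.
  6. (B ∨ ¬C ∨ ¬A) — B is true.
  7. (A ∨ ¬B ∨ D) — A is true.
  8. (¬B ∨ A ∨ ¬E) — A is true.
  9. (A ∨ C ∨ ¬B) — A is true.
  10. (D ∨ ¬C ∨ ¬A) — ¬C is true.
  11. (¬D ∨ B ∨ ¬C) — B is true.
  12. (A ∨ B ∨ C) — A is true.
  13. (¬C ∨ B) — B is true.
  14. (C ∨ B ∨ ¬A) — B is true.
  15. (E ∨ D ∨ A) — A is true.
  16. (¬C ∨ ¬D ∨ ¬E) — ¬E is true.
  17. (¬A ∨ B) — B is true.
  18. (A ∨ ¬E ∨ B) — A is true.
  19. (¬D ∨ C ∨ B) — B is true.
  20. (¬C ∨ ¬E ∨ ¬B) — ¬E is true.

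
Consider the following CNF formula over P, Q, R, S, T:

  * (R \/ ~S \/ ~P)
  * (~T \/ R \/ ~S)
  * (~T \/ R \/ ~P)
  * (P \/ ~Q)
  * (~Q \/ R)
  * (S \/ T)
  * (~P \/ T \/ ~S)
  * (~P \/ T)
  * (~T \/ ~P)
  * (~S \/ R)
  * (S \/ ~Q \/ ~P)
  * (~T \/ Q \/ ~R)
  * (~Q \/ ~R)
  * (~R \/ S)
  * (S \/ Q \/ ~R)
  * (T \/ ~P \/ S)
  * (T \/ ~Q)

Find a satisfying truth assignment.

P=F, Q=F, R=F, S=F, T=T

Check each clause:
  1. (~S \/ ~P \/ R) — ~S is true.
  2. (~S \/ R \/ ~T) — ~S is true.
  3. (R \/ ~T \/ ~P) — ~P is true.
  4. (P \/ ~Q) — ~Q is true.
  5. (~Q \/ R) — ~Q is true.
  6. (S \/ T) — T is true.
  7. (~P \/ T \/ ~S) — ~S is true.
  8. (~P \/ T) — T is true.
  9. (~T \/ ~P) — ~P is true.
  10. (~S \/ R) — ~S is true.
  11. (S \/ ~Q \/ ~P) — ~P is true.
  12. (Q \/ ~T \/ ~R) — ~R is true.
  13. (~Q \/ ~R) — ~R is true.
  14. (S \/ ~R) — ~R is true.
  15. (S \/ ~R \/ Q) — ~R is true.
  16. (~P \/ S \/ T) — T is true.
  17. (~Q \/ T) — T is true.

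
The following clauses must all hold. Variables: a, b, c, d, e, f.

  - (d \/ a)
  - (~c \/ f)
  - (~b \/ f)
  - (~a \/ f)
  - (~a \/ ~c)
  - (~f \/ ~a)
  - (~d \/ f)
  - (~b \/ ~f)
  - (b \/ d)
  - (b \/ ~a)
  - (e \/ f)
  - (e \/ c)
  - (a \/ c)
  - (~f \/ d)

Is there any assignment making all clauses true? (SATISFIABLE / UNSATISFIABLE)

SATISFIABLE

Pure literal: e appears only positively; assign e = True.
Branch on a: take a = False.
  then d is forced to True.
  then f is forced to True.
  then b is forced to False.
  then c is forced to True.
So a=0, b=0, c=1, d=1, e=1, f=1 is a satisfying assignment.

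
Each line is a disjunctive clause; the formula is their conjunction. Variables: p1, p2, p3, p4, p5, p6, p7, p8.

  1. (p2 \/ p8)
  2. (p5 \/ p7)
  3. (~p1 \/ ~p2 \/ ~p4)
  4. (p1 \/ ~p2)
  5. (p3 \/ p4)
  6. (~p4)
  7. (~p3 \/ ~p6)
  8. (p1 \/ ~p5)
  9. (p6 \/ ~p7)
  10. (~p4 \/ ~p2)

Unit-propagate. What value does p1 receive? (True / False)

True

(~p4) stands alone — p4 = False.
(p3 \/ p4): since p4 = False, the clause reduces to (p3). p3 = True.
(~p3 \/ ~p6) with p3 = True leaves only ~p6, so p6 = False.
(~p7 \/ p6) with p6 = False leaves only ~p7, so p7 = False.
(p7 \/ p5) with p7 = False leaves only p5, so p5 = True.
(p1 \/ ~p5): since p5 = True, the clause reduces to (p1). p1 = True.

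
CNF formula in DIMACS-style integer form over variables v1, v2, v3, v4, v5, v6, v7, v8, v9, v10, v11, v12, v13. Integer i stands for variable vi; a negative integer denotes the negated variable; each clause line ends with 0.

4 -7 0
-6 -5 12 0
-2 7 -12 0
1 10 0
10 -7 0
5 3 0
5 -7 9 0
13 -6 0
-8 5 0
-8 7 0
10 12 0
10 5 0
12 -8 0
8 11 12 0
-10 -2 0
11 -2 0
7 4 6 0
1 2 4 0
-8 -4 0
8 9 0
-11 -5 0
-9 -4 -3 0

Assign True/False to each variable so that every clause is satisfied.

v1=T, v2=F, v3=T, v4=F, v5=F, v6=T, v7=F, v8=F, v9=T, v10=T, v11=T, v12=F, v13=T

v1 occurs only positively in the remaining clauses — set v1 = True.
Pure literal: v13 appears only positively; assign v13 = True.
Set v2 = False and propagate.
For the remaining variables, v3 = True, v4 = False, v5 = False, v6 = True, v7 = False, v8 = False, v9 = True, v10 = True, v11 = True, v12 = False works.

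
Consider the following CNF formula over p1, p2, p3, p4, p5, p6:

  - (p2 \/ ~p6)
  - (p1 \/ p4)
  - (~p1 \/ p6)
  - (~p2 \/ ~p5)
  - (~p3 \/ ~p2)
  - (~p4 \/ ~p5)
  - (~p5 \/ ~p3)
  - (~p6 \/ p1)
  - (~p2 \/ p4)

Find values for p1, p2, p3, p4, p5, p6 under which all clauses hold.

p3 occurs only negated in the remaining clauses — set p3 = False.
p5 occurs only negated in the remaining clauses — set p5 = False.
Branch on p1: take p1 = False.
  then p4 is forced to True.
  then p6 is forced to False.
p2 is now unconstrained; take p2 = False.

p1=False  p2=False  p3=False  p4=True  p5=False  p6=False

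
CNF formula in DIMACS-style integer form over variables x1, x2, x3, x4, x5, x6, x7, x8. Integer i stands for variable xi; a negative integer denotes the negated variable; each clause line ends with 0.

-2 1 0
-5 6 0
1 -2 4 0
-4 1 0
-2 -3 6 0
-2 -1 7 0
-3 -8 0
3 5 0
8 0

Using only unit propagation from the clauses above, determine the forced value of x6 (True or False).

True

(x8) is a unit clause: x8 = True.
(¬x3 ∨ ¬x8): since x8 = True, the clause reduces to (¬x3). x3 = False.
From (x5 ∨ x3) and x3 = False: x5 = True.
(¬x5 ∨ x6): since x5 = True, the clause reduces to (x6). x6 = True.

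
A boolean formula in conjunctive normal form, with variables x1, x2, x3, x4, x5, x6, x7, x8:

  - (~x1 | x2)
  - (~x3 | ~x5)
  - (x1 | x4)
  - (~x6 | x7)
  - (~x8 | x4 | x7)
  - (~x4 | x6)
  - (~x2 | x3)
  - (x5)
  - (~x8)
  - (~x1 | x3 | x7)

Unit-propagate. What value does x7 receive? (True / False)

(x5) is a unit clause: x5 = True.
(~x5 | ~x3): since x5 = True, the clause reduces to (~x3). x3 = False.
(x3 | ~x2) with x3 = False leaves only ~x2, so x2 = False.
(~x1 | x2): since x2 = False, the clause reduces to (~x1). x1 = False.
In (x4 | x1), x1 is now false; x4 must hold, so x4 = True.
In (x6 | ~x4), ~x4 is now false; x6 must hold, so x6 = True.
In (~x6 | x7), ~x6 is now false; x7 must hold, so x7 = True.

True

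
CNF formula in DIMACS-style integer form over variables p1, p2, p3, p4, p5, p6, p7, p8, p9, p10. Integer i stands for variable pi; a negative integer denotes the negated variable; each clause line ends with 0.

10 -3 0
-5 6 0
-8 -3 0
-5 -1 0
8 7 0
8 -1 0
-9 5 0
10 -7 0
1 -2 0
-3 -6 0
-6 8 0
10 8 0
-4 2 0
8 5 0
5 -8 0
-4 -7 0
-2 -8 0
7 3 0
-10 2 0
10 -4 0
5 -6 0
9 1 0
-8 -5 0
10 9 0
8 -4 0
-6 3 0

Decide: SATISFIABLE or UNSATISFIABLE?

p8 = True:
  propagation gives p3=False, p5=True; an empty clause results — contradiction.
p8 = False:
  propagation gives p7=True, p1=False, p10=True, p2=False; an empty clause results — contradiction.
Every branch closes, so no satisfying assignment exists.

UNSATISFIABLE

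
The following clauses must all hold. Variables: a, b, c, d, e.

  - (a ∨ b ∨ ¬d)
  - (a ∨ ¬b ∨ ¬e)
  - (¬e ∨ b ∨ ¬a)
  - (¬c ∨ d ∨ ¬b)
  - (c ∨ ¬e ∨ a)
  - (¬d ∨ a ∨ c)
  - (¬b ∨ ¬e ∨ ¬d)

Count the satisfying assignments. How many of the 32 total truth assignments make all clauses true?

Split on a, then b.
  a=1, b=1: remaining (c,d,e) ∈ {(0,0,0); (0,0,1); (0,1,0); (1,1,0)} — 4.
  a=1, b=0: remaining (c,d,e) ∈ {(0,0,0); (0,1,0); (1,0,0); (1,1,0)} — 4.
  a=0, b=1: remaining (c,d,e) ∈ {(0,0,0); (1,1,0)} — 2.
  a=0, b=0: remaining (c,d,e) ∈ {(0,0,0); (1,0,0); (1,0,1)} — 3.
Total: 4 + 4 + 2 + 3 = 13.

13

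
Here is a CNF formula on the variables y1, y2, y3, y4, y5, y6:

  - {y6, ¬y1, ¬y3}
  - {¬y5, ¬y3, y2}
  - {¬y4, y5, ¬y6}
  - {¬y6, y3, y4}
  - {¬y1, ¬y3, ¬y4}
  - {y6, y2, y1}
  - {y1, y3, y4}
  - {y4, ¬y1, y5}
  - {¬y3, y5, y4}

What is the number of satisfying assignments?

Case analysis on y3 and y4:
  y3=T, y4=T: remaining (y1,y2,y5,y6) ∈ {(F,T,F,F); (F,T,T,F); (F,T,T,T)} — 3.
  y3=T, y4=F: remaining (y1,y2,y5,y6) ∈ {(F,T,T,F); (F,T,T,T); (T,T,T,T)} — 3.
  y3=F, y4=T: 10 of the 16 assignments to (y1,y2,y5,y6) work.
  y3=F, y4=F: remaining (y1,y2,y5,y6) ∈ {(T,F,T,F); (T,T,T,F)} — 2.
Total: 3 + 3 + 10 + 2 = 18.

18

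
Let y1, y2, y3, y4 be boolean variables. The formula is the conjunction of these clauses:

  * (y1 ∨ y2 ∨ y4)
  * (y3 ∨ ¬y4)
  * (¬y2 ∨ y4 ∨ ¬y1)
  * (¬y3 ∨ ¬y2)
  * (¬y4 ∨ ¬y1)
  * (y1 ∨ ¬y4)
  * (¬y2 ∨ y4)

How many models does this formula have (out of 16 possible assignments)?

The models are:
  y1=T y2=F y3=F y4=F
  y1=T y2=F y3=T y4=F
That's 2 in total.

2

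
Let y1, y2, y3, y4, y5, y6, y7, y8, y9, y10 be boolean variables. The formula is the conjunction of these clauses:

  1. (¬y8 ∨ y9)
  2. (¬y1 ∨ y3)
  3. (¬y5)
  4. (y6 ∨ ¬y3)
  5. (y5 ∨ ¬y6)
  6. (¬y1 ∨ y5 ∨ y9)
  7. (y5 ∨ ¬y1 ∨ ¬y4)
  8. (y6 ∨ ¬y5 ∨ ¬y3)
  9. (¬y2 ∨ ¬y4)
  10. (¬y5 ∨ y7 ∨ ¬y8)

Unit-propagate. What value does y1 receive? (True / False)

False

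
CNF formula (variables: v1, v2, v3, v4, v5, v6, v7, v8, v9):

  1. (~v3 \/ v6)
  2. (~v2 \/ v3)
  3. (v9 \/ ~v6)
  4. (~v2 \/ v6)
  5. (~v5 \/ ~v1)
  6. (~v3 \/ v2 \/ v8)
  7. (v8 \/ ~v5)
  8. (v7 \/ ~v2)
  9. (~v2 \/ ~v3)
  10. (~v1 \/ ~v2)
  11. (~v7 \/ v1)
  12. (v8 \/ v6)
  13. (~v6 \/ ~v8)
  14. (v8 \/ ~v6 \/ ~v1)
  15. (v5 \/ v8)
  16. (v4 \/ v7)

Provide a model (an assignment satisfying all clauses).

v1 = True, v2 = False, v3 = False, v4 = True, v5 = False, v6 = False, v7 = True, v8 = True, v9 = True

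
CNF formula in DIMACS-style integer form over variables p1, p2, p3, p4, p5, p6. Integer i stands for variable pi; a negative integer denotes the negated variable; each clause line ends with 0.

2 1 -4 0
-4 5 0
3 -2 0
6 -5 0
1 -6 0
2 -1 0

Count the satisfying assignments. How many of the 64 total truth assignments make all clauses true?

The models are:
  p1=0 p2=0 p3=0 p4=0 p5=0 p6=0
  p1=0 p2=0 p3=1 p4=0 p5=0 p6=0
  p1=0 p2=1 p3=1 p4=0 p5=0 p6=0
  p1=1 p2=1 p3=1 p4=0 p5=0 p6=0
  p1=1 p2=1 p3=1 p4=0 p5=0 p6=1
  p1=1 p2=1 p3=1 p4=0 p5=1 p6=1
  p1=1 p2=1 p3=1 p4=1 p5=1 p6=1
Count: 7.

7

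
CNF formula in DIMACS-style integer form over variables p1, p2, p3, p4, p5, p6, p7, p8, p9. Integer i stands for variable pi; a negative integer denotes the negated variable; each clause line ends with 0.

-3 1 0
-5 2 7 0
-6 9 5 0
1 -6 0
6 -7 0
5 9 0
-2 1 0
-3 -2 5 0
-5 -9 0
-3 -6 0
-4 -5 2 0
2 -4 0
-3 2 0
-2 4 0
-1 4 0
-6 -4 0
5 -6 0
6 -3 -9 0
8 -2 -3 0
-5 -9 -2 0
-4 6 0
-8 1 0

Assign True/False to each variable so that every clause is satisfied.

p1=False, p2=False, p3=False, p4=False, p5=False, p6=False, p7=False, p8=False, p9=True

p3 occurs only negated in the remaining clauses — set p3 = False.
Set p1 = False and propagate.
  then p6 is forced to False.
  then p7 is forced to False.
  then p2 is forced to False.
  then p5 is forced to False.
  then p9 is forced to True.
  then p4 is forced to False.
  then p8 is forced to False.
Every clause has at least one true literal under this assignment.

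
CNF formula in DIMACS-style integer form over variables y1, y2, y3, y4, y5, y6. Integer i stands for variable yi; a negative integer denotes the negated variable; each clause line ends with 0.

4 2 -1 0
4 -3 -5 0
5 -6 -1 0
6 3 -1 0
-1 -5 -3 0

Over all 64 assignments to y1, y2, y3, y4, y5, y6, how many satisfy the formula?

34

Split on y1, then y3.
  y1=1, y3=1: remaining (y2,y4,y5,y6) ∈ {(0,1,0,0); (1,0,0,0); (1,1,0,0)} — 3.
  y1=1, y3=0: remaining (y2,y4,y5,y6) ∈ {(0,1,1,1); (1,0,1,1); (1,1,1,1)} — 3.
  y1=0, y3=1: y2, y6 free; 3 ways for (y4,y5) × 2^2 = 12.
  y1=0, y3=0: y2, y4, y5, y6 free → 2^4 = 16.
Total: 3 + 3 + 12 + 16 = 34.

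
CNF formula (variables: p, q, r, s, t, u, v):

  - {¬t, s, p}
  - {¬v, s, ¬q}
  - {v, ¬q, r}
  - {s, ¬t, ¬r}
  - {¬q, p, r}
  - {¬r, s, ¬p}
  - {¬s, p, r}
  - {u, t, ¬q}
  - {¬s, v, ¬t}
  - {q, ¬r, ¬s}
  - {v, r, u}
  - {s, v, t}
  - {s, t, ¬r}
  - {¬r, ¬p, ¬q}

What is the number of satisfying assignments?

19

Case analysis on r and s:
  r=T, s=T: remaining (p,q,t,u,v) ∈ {(F,T,F,T,F); (F,T,F,T,T); (F,T,T,F,T); (F,T,T,T,T)} — 4.
  r=T, s=F: a clause becomes empty — 0.
  r=F, s=T: 8 of the 32 assignments to (p,q,t,u,v) work.
  r=F, s=F: 7 of the 32 assignments to (p,q,t,u,v) work.
Total: 4 + 0 + 8 + 7 = 19.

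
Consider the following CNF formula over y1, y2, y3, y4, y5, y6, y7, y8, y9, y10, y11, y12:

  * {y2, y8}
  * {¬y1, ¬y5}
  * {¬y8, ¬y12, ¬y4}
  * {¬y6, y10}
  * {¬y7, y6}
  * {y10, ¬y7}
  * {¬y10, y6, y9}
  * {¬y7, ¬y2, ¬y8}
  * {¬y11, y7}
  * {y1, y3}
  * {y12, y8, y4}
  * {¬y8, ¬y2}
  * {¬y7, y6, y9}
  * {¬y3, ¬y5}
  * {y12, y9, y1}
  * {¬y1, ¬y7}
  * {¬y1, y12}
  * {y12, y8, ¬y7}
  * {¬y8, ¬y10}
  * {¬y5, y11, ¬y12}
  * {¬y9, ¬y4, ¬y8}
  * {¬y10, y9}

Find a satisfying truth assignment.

y1=True  y2=True  y3=False  y4=True  y5=False  y6=False  y7=False  y8=False  y9=False  y10=False  y11=False  y12=True

Pure literal: y5 appears only negated; assign y5 = False.
Set y1 = True and propagate.
  then y7 is forced to False.
  then y11 is forced to False.
  then y12 is forced to True.
Set y2 = True and propagate.
  then y8 is forced to False.
Set y6 = False and propagate.
The remaining clauses are satisfied by y3 = False, y4 = True, y9 = False, y10 = False.
Every clause has at least one true literal under this assignment.
Check each clause:
  1. {y8, y2} — y2 is true.
  2. {¬y5, ¬y1} — ¬y5 is true.
  3. {¬y12, ¬y8, ¬y4} — ¬y8 is true.
  4. {¬y6, y10} — ¬y6 is true.
  5. {¬y7, y6} — ¬y7 is true.
  6. {¬y7, y10} — ¬y7 is true.
  7. {y9, y6, ¬y10} — ¬y10 is true.
  8. {¬y2, ¬y8, ¬y7} — ¬y8 is true.
  9. {¬y11, y7} — ¬y11 is true.
  10. {y3, y1} — y1 is true.
  11. {y4, y8, y12} — y4 is true.
  12. {¬y2, ¬y8} — ¬y8 is true.
  13. {y9, ¬y7, y6} — ¬y7 is true.
  14. {¬y3, ¬y5} — ¬y5 is true.
  15. {y1, y9, y12} — y12 is true.
  16. {¬y1, ¬y7} — ¬y7 is true.
  17. {¬y1, y12} — y12 is true.
  18. {¬y7, y12, y8} — ¬y7 is true.
  19. {¬y10, ¬y8} — ¬y8 is true.
  20. {¬y5, y11, ¬y12} — ¬y5 is true.
  21. {¬y9, ¬y4, ¬y8} — ¬y8 is true.
  22. {¬y10, y9} — ¬y10 is true.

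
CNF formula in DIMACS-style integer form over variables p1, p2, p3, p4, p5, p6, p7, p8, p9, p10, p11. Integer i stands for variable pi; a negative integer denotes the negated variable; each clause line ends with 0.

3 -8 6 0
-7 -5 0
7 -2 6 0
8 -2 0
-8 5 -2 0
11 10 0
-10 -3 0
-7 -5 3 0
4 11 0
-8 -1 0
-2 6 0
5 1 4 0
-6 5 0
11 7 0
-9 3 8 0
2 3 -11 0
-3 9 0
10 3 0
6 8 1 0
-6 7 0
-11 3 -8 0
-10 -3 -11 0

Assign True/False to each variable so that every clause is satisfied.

p1=False  p2=False  p3=True  p4=True  p5=False  p6=False  p7=False  p8=True  p9=True  p10=False  p11=True

Pure literal: p4 appears only positively; assign p4 = True.
Branch on p1: take p1 = False.
Branch on p2: take p2 = False.
Branch on p3: take p3 = True.
  then p10 is forced to False.
  then p11 is forced to True.
  then p9 is forced to True.
The remaining clauses are satisfied by p5 = False, p6 = False, p7 = False, p8 = True.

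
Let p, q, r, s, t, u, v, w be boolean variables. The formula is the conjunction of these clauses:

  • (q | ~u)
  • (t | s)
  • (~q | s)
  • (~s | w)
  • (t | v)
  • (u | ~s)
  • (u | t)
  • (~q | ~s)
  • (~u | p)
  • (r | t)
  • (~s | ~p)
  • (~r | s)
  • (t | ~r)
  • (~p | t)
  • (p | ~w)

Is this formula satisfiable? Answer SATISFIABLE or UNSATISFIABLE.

SATISFIABLE

t occurs only positively in the remaining clauses — set t = True.
Set p = True and propagate.
  then s is forced to False.
  then q is forced to False.
  then u is forced to False.
  then r is forced to False.
v, w are now unconstrained; take v = False, w = True.
So p=T  q=F  r=F  s=F  t=T  u=F  v=F  w=T is a satisfying assignment.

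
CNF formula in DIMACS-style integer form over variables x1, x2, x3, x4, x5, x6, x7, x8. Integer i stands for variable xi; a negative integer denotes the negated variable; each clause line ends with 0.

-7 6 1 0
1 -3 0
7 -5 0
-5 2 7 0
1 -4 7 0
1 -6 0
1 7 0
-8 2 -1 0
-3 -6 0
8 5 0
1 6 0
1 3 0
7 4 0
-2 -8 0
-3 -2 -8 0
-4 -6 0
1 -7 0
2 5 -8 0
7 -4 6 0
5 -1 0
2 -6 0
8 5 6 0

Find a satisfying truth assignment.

x1=1, x2=1, x3=0, x4=1, x5=1, x6=0, x7=1, x8=0

Branch on x1: take x1 = True.
  then x5 is forced to True.
  then x7 is forced to True.
Set x2 = True and propagate.
  then x8 is forced to False.
Set x3 = False and propagate.
The remaining clauses are satisfied by x4 = True, x6 = False.
Every clause has at least one true literal under this assignment.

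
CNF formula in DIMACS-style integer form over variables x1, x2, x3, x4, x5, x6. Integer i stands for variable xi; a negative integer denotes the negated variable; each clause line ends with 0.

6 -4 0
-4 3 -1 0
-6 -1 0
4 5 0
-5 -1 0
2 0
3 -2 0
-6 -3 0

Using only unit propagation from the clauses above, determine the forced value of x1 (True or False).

False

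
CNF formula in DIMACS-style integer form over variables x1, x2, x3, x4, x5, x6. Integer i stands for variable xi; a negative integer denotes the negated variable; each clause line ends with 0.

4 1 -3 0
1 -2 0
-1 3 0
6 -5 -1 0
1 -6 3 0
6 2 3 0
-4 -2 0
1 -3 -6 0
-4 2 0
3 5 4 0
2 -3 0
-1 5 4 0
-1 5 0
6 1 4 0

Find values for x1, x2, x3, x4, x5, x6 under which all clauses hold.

x1 = T, x2 = T, x3 = T, x4 = F, x5 = T, x6 = T

Set x1 = True and propagate.
  then x3 is forced to True.
  then x2 is forced to True.
  then x4 is forced to False.
  then x5 is forced to True.
  then x6 is forced to True.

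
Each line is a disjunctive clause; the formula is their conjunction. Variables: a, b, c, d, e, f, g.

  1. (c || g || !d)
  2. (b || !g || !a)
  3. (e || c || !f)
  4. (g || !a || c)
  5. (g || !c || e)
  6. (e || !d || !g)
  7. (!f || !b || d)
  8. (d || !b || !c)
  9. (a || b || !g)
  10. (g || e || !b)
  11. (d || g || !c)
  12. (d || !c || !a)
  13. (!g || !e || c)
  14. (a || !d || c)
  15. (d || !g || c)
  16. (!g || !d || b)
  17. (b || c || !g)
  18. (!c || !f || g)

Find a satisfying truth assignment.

a = F, b = T, c = F, d = F, e = T, f = F, g = F

Check each clause:
  1. (g || c || !d) — !d is true.
  2. (!g || b || !a) — !g is true.
  3. (e || c || !f) — !f is true.
  4. (!a || g || c) — !a is true.
  5. (g || e || !c) — !c is true.
  6. (e || !d || !g) — !g is true.
  7. (!b || d || !f) — !f is true.
  8. (!b || d || !c) — !c is true.
  9. (!g || b || a) — !g is true.
  10. (e || g || !b) — e is true.
  11. (!c || d || g) — !c is true.
  12. (d || !c || !a) — !c is true.
  13. (!g || c || !e) — !g is true.
  14. (a || c || !d) — !d is true.
  15. (d || !g || c) — !g is true.
  16. (!d || !g || b) — !g is true.
  17. (!g || c || b) — !g is true.
  18. (g || !f || !c) — !f is true.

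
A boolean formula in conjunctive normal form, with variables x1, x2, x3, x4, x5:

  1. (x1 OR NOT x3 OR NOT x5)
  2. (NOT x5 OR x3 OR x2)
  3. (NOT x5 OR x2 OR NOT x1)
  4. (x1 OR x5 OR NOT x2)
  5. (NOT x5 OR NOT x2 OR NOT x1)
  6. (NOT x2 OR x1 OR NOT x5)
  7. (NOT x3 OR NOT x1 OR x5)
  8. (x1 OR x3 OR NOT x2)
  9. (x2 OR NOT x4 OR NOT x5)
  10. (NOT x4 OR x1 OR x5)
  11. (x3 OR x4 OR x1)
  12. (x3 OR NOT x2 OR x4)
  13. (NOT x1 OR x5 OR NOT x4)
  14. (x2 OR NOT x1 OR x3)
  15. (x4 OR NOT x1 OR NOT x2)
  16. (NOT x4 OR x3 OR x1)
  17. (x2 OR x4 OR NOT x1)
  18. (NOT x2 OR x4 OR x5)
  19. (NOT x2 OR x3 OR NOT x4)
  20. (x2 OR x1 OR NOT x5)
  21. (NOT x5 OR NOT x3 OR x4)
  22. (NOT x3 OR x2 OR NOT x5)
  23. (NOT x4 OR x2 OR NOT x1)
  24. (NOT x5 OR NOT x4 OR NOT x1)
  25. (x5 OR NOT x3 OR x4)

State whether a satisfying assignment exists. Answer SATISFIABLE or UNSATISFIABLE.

UNSATISFIABLE

x1 = True:
  x2 = True:
    propagation gives x5=False, x3=False, x4=True; an empty clause results — contradiction.
  x2 = False:
    propagation gives x5=False, x3=False; an empty clause results — contradiction.
x1 = False:
  x5 = True:
    propagation gives x3=False, x2=True; an empty clause results — contradiction.
  x5 = False:
    propagation gives x2=False, x4=False, x3=True; an empty clause results — contradiction.
Every branch closes, so no satisfying assignment exists.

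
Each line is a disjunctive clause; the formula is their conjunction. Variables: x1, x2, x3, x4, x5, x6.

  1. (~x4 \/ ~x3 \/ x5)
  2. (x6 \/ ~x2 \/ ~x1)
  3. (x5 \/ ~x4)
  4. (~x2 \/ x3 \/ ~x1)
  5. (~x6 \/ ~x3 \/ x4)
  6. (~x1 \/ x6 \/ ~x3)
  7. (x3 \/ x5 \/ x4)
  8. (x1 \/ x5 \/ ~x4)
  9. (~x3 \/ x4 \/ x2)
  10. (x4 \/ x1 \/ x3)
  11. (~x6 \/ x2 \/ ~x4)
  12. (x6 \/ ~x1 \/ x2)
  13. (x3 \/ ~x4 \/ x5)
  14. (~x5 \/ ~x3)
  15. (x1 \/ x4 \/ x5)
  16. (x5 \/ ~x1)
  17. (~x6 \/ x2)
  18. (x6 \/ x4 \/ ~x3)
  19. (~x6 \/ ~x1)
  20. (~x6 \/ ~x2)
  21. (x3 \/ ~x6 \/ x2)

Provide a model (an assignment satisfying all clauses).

x1 = F, x2 = F, x3 = F, x4 = T, x5 = T, x6 = F

Branch on x1: take x1 = False.
Try x2 = False.
  then x6 is forced to False.
Branch on x3: take x3 = False.
  then x4 is forced to True.
  then x5 is forced to True.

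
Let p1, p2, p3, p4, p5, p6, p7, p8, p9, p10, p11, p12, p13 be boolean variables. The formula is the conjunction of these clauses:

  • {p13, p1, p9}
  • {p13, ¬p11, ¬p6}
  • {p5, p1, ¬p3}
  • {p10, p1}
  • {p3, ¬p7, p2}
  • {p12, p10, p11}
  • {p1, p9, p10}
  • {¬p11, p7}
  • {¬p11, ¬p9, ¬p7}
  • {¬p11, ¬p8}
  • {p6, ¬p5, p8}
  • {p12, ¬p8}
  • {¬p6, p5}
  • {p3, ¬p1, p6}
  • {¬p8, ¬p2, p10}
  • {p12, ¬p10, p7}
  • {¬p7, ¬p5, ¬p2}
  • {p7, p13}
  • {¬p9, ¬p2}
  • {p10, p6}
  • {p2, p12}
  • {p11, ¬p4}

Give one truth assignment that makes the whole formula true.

p1 = T  p2 = T  p3 = T  p4 = F  p5 = F  p6 = F  p7 = T  p8 = F  p9 = F  p10 = T  p11 = T  p12 = F  p13 = F

p4 occurs only negated in the remaining clauses — set p4 = False.
Try p1 = True.
For the remaining variables, p2 = True, p3 = True, p5 = False, p6 = False, p7 = True, p8 = False, p9 = False, p10 = True, p11 = True, p12 = False, p13 = False works.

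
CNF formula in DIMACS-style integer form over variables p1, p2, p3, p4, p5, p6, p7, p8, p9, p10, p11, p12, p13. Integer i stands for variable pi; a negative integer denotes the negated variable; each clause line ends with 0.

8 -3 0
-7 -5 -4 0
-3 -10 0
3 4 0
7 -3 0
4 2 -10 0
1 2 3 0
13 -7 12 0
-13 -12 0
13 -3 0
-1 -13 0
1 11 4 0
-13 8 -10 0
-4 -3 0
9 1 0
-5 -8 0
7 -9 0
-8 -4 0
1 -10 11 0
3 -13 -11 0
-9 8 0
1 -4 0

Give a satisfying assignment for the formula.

Pure literal: p5 appears only negated; assign p5 = False.
Try p1 = True.
  then p13 is forced to False.
  then p3 is forced to False.
  then p4 is forced to True.
  then p8 is forced to False.
  then p9 is forced to False.
The remaining clauses are satisfied by p2 = False, p6 = False, p7 = False, p10 = True, p11 = False, p12 = True.

p1=T, p2=F, p3=F, p4=T, p5=F, p6=F, p7=F, p8=F, p9=F, p10=T, p11=F, p12=T, p13=F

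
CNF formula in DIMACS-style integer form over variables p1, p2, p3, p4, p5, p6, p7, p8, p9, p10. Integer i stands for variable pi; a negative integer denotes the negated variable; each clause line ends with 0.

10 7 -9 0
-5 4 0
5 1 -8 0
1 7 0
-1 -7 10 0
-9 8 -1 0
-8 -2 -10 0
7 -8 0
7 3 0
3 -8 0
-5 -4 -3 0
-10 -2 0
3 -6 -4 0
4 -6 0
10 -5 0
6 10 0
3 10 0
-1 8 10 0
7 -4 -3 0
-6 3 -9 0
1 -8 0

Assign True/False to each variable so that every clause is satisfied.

p1=True, p2=False, p3=True, p4=True, p5=False, p6=False, p7=True, p8=True, p9=True, p10=True

Check each clause:
  1. (p10 || p7 || !p9) — p10 is true.
  2. (!p5 || p4) — !p5 is true.
  3. (!p8 || p1 || p5) — p1 is true.
  4. (p1 || p7) — p1 is true.
  5. (!p1 || p10 || !p7) — p10 is true.
  6. (!p9 || !p1 || p8) — p8 is true.
  7. (!p2 || !p10 || !p8) — !p2 is true.
  8. (!p8 || p7) — p7 is true.
  9. (p7 || p3) — p3 is true.
  10. (!p8 || p3) — p3 is true.
  11. (!p4 || !p5 || !p3) — !p5 is true.
  12. (!p10 || !p2) — !p2 is true.
  13. (!p4 || p3 || !p6) — !p6 is true.
  14. (p4 || !p6) — !p6 is true.
  15. (!p5 || p10) — p10 is true.
  16. (p6 || p10) — p10 is true.
  17. (p10 || p3) — p10 is true.
  18. (!p1 || p8 || p10) — p8 is true.
  19. (!p4 || !p3 || p7) — p7 is true.
  20. (p3 || !p6 || !p9) — !p6 is true.
  21. (p1 || !p8) — p1 is true.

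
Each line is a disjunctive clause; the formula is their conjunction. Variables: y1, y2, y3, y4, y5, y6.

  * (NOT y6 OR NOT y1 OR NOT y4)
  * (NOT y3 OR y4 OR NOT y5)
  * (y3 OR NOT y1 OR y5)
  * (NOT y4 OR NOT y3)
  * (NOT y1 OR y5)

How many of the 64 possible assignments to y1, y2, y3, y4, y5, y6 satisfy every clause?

26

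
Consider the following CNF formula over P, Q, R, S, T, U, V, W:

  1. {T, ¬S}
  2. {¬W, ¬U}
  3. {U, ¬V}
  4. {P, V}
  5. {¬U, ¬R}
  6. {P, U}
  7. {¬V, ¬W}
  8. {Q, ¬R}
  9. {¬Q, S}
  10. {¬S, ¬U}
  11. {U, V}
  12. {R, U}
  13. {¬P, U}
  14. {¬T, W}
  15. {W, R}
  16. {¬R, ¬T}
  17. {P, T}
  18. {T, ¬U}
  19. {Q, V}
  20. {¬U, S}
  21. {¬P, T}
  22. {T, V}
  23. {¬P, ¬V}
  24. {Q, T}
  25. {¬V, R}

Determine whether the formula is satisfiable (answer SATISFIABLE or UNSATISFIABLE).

UNSATISFIABLE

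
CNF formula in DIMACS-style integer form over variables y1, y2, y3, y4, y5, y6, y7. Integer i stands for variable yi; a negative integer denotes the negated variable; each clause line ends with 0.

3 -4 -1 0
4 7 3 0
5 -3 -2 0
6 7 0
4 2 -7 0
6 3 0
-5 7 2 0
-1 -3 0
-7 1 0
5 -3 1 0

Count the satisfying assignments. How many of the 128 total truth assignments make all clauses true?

The models are:
  y1=F y2=F y3=F y4=T y5=F y6=T y7=F
  y1=F y2=T y3=F y4=T y5=F y6=T y7=F
  y1=F y2=T y3=F y4=T y5=T y6=T y7=F
  y1=F y2=T y3=T y4=F y5=T y6=T y7=F
  y1=F y2=T y3=T y4=T y5=T y6=T y7=F
  y1=T y2=T y3=F y4=F y5=F y6=T y7=T
  y1=T y2=T y3=F y4=F y5=T y6=T y7=T
Count: 7.

7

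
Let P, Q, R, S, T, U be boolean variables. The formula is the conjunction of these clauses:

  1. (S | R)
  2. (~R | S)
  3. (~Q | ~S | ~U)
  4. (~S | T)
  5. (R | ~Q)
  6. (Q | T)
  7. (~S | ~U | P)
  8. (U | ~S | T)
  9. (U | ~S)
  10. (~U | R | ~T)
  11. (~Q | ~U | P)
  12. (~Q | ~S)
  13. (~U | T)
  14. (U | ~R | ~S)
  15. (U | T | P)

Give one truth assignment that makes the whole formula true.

Pure literal: P appears only positively; assign P = True.
Try Q = False.
  then T is forced to True.
The remaining clauses are satisfied by R = True, S = True, U = True.

P=1  Q=0  R=1  S=1  T=1  U=1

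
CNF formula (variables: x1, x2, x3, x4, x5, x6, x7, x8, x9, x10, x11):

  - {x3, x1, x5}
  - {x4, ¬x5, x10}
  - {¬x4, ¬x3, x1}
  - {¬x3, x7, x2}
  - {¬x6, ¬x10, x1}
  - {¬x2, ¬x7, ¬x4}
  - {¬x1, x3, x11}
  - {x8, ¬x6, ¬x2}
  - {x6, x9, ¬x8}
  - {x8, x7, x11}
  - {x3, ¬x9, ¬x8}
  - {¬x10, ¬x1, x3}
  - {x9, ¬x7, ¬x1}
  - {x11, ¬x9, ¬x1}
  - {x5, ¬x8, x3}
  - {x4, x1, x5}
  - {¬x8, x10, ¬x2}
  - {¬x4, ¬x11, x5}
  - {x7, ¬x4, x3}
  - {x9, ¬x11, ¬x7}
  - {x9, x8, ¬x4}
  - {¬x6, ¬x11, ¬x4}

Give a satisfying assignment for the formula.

x1 = False  x2 = False  x3 = True  x4 = False  x5 = True  x6 = False  x7 = True  x8 = False  x9 = False  x10 = True  x11 = False

Branch on x1: take x1 = False.
For the remaining variables, x2 = False, x3 = True, x4 = False, x5 = True, x6 = False, x7 = True, x8 = False, x9 = False, x10 = True, x11 = False works.
Every clause has at least one true literal under this assignment.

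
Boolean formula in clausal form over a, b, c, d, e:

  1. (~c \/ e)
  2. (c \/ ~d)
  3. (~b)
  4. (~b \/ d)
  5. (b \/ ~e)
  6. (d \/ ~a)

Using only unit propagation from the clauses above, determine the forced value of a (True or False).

(~b) is a unit clause: b = False.
(~e \/ b) with b = False leaves only ~e, so e = False.
In (~c \/ e), e is now false; ~c must hold, so c = False.
(c \/ ~d): since c = False, the clause reduces to (~d). d = False.
In (~a \/ d), d is now false; ~a must hold, so a = False.

False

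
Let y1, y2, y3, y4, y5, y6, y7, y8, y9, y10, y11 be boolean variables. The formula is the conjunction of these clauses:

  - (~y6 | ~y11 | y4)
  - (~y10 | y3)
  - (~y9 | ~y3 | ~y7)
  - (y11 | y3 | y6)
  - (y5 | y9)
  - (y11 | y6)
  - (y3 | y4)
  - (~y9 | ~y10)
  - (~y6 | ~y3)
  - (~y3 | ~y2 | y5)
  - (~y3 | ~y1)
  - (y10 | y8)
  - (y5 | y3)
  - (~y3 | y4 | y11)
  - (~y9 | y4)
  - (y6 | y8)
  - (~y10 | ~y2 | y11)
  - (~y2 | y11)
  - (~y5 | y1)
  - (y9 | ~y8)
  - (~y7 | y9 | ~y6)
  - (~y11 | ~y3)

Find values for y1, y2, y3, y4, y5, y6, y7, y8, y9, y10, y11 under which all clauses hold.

y1=T, y2=T, y3=F, y4=T, y5=T, y6=F, y7=T, y8=T, y9=T, y10=F, y11=T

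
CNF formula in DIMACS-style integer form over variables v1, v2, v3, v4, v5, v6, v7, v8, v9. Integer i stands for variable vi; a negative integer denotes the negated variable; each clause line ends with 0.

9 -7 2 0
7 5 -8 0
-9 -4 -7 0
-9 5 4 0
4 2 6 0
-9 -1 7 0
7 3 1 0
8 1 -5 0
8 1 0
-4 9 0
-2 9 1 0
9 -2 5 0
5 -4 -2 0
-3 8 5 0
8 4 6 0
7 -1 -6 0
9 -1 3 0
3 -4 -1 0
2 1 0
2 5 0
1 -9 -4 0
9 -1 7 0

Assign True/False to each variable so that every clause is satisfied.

v1=T  v2=F  v3=T  v4=F  v5=T  v6=T  v7=T  v8=T  v9=T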